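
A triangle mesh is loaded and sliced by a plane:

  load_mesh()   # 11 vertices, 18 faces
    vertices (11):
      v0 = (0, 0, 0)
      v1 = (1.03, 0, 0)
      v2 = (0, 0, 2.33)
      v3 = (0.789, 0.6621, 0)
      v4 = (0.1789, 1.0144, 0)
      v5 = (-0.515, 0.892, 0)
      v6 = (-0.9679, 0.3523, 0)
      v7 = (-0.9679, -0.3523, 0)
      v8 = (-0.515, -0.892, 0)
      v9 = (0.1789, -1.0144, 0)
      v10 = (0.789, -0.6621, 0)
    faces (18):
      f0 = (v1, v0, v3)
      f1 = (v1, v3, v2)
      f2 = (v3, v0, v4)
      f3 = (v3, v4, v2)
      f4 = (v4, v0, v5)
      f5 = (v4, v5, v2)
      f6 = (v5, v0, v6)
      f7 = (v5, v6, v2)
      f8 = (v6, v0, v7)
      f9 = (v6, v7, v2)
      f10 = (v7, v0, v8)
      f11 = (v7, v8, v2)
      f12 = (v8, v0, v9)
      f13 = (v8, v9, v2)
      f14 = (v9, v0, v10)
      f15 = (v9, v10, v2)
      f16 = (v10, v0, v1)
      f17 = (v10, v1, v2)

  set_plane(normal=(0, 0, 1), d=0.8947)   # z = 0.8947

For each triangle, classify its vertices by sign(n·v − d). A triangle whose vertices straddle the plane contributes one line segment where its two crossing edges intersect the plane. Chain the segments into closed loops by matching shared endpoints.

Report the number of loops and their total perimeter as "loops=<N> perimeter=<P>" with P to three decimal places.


Straddling triangles (9 of 18):
  (v1,v3,v2) [--+] → (0.486031, 0.407859, 0.8947)–(0.634489, 0, 0.8947)  len=0.4340
  (v3,v4,v2) [--+] → (0.110204, 0.624879, 0.8947)–(0.486031, 0.407859, 0.8947)  len=0.4340
  (v4,v5,v2) [--+] → (-0.317244, 0.54948, 0.8947)–(0.110204, 0.624879, 0.8947)  len=0.4340
  (v5,v6,v2) [--+] → (-0.596235, 0.21702, 0.8947)–(-0.317244, 0.54948, 0.8947)  len=0.4340
  (v6,v7,v2) [--+] → (-0.596235, -0.21702, 0.8947)–(-0.596235, 0.21702, 0.8947)  len=0.4340
  (v7,v8,v2) [--+] → (-0.317244, -0.54948, 0.8947)–(-0.596235, -0.21702, 0.8947)  len=0.4340
  (v8,v9,v2) [--+] → (0.110204, -0.624879, 0.8947)–(-0.317244, -0.54948, 0.8947)  len=0.4340
  (v9,v10,v2) [--+] → (0.486031, -0.407859, 0.8947)–(0.110204, -0.624879, 0.8947)  len=0.4340
  (v10,v1,v2) [--+] → (0.634489, 0, 0.8947)–(0.486031, -0.407859, 0.8947)  len=0.4340

Chained into 1 loop(s):
  loop 1: 9 segments, perimeter = 3.9062
Total perimeter = 3.906

loops=1 perimeter=3.906


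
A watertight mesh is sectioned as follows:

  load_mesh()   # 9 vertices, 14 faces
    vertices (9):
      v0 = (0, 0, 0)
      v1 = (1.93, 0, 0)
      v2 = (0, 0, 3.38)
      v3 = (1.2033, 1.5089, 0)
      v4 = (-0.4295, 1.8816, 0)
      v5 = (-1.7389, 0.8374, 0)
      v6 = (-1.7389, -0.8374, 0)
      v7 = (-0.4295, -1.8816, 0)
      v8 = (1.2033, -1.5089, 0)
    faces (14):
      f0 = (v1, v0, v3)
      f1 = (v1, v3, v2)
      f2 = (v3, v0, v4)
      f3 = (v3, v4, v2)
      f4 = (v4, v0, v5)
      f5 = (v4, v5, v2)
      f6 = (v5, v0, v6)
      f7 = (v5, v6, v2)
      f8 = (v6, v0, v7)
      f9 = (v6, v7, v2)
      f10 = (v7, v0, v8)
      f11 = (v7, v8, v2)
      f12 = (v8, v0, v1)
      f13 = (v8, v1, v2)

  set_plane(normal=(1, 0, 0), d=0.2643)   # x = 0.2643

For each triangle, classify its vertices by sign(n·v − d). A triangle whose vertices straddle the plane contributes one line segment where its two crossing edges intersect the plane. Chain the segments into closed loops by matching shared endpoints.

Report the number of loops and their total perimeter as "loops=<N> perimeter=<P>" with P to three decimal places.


loops=1 perimeter=10.278

Straddling triangles (8 of 14):
  (v1,v0,v3) [+-+] → (0.2643, 0, 0)–(0.2643, 0.331424, 0)  len=0.3314
  (v1,v3,v2) [++-] → (0.2643, 0.331424, 2.6376)–(0.2643, 0, 2.91713)  len=0.4336
  (v3,v0,v4) [+--] → (0.2643, 0.331424, 0)–(0.2643, 1.72323, 0)  len=1.3918
  (v3,v4,v2) [+--] → (0.2643, 1.72323, 0)–(0.2643, 0.331424, 2.6376)  len=2.9823
  (v7,v0,v8) [--+] → (0.2643, -0.331424, 0)–(0.2643, -1.72323, 0)  len=1.3918
  (v7,v8,v2) [-+-] → (0.2643, -1.72323, 0)–(0.2643, -0.331424, 2.6376)  len=2.9823
  (v8,v0,v1) [+-+] → (0.2643, -0.331424, 0)–(0.2643, 0, 0)  len=0.3314
  (v8,v1,v2) [++-] → (0.2643, 0, 2.91713)–(0.2643, -0.331424, 2.6376)  len=0.4336

Chained into 1 loop(s):
  loop 1: 8 segments, perimeter = 10.2782
Total perimeter = 10.278


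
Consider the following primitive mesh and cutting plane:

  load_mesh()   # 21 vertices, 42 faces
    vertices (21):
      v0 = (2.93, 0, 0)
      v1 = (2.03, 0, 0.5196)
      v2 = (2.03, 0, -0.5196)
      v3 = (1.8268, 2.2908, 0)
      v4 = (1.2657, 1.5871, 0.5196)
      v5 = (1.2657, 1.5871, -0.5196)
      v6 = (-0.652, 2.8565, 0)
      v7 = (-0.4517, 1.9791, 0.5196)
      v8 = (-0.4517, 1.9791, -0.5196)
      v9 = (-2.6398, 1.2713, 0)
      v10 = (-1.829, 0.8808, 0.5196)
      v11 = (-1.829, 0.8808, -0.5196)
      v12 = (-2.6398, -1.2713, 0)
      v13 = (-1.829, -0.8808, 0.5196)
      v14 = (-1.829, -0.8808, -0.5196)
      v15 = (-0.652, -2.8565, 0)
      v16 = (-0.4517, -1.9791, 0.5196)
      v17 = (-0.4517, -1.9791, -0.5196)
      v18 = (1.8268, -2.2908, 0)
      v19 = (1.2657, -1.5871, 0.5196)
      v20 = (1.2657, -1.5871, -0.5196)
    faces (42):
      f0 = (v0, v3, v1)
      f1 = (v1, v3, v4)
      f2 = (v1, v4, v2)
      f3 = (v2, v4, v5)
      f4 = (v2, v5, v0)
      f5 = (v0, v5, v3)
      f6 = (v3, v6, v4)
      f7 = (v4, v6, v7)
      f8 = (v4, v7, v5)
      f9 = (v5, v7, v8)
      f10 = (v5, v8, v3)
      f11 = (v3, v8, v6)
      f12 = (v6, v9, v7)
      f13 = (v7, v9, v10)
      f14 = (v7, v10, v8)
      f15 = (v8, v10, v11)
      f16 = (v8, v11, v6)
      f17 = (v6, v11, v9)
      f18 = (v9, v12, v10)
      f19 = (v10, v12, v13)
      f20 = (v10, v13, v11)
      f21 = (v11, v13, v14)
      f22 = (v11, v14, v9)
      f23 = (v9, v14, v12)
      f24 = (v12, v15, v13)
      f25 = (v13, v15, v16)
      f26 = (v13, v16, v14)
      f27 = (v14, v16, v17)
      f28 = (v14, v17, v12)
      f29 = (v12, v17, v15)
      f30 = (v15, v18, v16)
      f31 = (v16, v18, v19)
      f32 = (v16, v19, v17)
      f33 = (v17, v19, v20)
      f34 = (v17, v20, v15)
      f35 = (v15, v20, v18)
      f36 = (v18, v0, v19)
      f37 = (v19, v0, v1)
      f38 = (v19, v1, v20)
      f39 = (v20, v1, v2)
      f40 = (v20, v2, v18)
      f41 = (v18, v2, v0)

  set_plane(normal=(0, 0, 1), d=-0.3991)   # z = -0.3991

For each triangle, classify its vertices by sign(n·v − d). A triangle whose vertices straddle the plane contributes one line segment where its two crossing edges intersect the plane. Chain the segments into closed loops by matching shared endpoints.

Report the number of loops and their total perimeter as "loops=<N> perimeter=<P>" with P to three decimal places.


loops=2 perimeter=25.930

Straddling triangles (28 of 42):
  (v1,v4,v2) [++-] → (1.94138, 0.184032, -0.3991)–(2.03, 0, -0.3991)  len=0.2043
  (v2,v4,v5) [-+-] → (1.94138, 0.184032, -0.3991)–(1.2657, 1.5871, -0.3991)  len=1.5573
  (v2,v5,v0) [--+] → (1.65167, 1.21904, -0.3991)–(2.23872, 0, -0.3991)  len=1.3530
  (v0,v5,v3) [+-+] → (1.65167, 1.21904, -0.3991)–(1.39582, 1.75029, -0.3991)  len=0.5897
  (v4,v7,v5) [++-] → (1.06656, 1.63255, -0.3991)–(1.2657, 1.5871, -0.3991)  len=0.2043
  (v5,v7,v8) [-+-] → (1.06656, 1.63255, -0.3991)–(-0.4517, 1.9791, -0.3991)  len=1.5573
  (v5,v8,v3) [--+] → (0.076705, 2.05139, -0.3991)–(1.39582, 1.75029, -0.3991)  len=1.3530
  (v3,v8,v6) [+-+] → (0.076705, 2.05139, -0.3991)–(-0.498151, 2.18258, -0.3991)  len=0.5896
  (v7,v10,v8) [++-] → (-0.611404, 1.85175, -0.3991)–(-0.4517, 1.9791, -0.3991)  len=0.2043
  (v8,v10,v11) [-+-] → (-0.611404, 1.85175, -0.3991)–(-1.829, 0.8808, -0.3991)  len=1.5573
  (v8,v11,v6) [--+] → (-1.55604, 1.33898, -0.3991)–(-0.498151, 2.18258, -0.3991)  len=1.3531
  (v6,v11,v9) [+-+] → (-1.55604, 1.33898, -0.3991)–(-2.01703, 0.971361, -0.3991)  len=0.5896
  (v10,v13,v11) [++-] → (-1.829, 0.676534, -0.3991)–(-1.829, 0.8808, -0.3991)  len=0.2043
  (v11,v13,v14) [-+-] → (-1.829, 0.676534, -0.3991)–(-1.829, -0.8808, -0.3991)  len=1.5573
  (v11,v14,v9) [--+] → (-2.01703, -0.381708, -0.3991)–(-2.01703, 0.971361, -0.3991)  len=1.3531
  (v9,v14,v12) [+-+] → (-2.01703, -0.381708, -0.3991)–(-2.01703, -0.971361, -0.3991)  len=0.5897
  (v13,v16,v14) [++-] → (-1.6693, -1.00815, -0.3991)–(-1.829, -0.8808, -0.3991)  len=0.2043
  (v14,v16,v17) [-+-] → (-1.6693, -1.00815, -0.3991)–(-0.4517, -1.9791, -0.3991)  len=1.5573
  (v14,v17,v12) [--+] → (-0.95914, -1.81495, -0.3991)–(-2.01703, -0.971361, -0.3991)  len=1.3531
  (v12,v17,v15) [+-+] → (-0.95914, -1.81495, -0.3991)–(-0.498151, -2.18258, -0.3991)  len=0.5896
  (v16,v19,v17) [++-] → (-0.25256, -1.93365, -0.3991)–(-0.4517, -1.9791, -0.3991)  len=0.2043
  (v17,v19,v20) [-+-] → (-0.25256, -1.93365, -0.3991)–(1.2657, -1.5871, -0.3991)  len=1.5573
  (v17,v20,v15) [--+] → (0.820968, -1.88149, -0.3991)–(-0.498151, -2.18258, -0.3991)  len=1.3530
  (v15,v20,v18) [+-+] → (0.820968, -1.88149, -0.3991)–(1.39582, -1.75029, -0.3991)  len=0.5896
  (v19,v1,v20) [++-] → (1.35432, -1.40307, -0.3991)–(1.2657, -1.5871, -0.3991)  len=0.2043
  (v20,v1,v2) [-+-] → (1.35432, -1.40307, -0.3991)–(2.03, 0, -0.3991)  len=1.5573
  (v20,v2,v18) [--+] → (1.98288, -0.531258, -0.3991)–(1.39582, -1.75029, -0.3991)  len=1.3530
  (v18,v2,v0) [+-+] → (1.98288, -0.531258, -0.3991)–(2.23872, 0, -0.3991)  len=0.5897

Chained into 2 loop(s):
  loop 1: 14 segments, perimeter = 12.3310
  loop 2: 14 segments, perimeter = 13.5988
Total perimeter = 25.930


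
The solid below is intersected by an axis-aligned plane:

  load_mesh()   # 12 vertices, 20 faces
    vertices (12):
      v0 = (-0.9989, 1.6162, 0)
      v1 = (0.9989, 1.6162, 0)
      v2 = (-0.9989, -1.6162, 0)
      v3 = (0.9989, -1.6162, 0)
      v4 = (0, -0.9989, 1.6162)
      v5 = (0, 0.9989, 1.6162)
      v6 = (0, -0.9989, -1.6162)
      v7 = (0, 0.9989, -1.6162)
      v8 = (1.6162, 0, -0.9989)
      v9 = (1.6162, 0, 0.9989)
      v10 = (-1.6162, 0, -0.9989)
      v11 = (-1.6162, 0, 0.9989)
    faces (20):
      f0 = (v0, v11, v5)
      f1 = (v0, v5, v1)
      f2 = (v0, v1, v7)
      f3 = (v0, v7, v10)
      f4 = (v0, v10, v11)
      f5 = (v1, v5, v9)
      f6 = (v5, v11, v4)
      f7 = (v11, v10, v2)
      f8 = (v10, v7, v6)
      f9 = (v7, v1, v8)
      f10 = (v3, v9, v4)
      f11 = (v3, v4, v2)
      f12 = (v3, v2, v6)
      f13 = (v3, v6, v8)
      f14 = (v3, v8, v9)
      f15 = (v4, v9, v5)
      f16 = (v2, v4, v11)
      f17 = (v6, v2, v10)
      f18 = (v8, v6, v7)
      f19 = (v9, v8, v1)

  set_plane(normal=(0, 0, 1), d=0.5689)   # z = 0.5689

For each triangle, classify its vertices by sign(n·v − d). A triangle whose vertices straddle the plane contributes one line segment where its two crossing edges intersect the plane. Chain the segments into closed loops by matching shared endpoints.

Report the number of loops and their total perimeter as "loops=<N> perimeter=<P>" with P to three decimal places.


loops=1 perimeter=9.546

Straddling triangles (10 of 20):
  (v0,v11,v5) [-++] → (-1.35047, 0.695731, 0.5689)–(-0.647289, 1.39891, 0.5689)  len=0.9944
  (v0,v5,v1) [-+-] → (-0.647289, 1.39891, 0.5689)–(0.647289, 1.39891, 0.5689)  len=1.2946
  (v0,v10,v11) [--+] → (-1.6162, 0, 0.5689)–(-1.35047, 0.695731, 0.5689)  len=0.7448
  (v1,v5,v9) [-++] → (0.647289, 1.39891, 0.5689)–(1.35047, 0.695731, 0.5689)  len=0.9944
  (v11,v10,v2) [+--] → (-1.6162, 0, 0.5689)–(-1.35047, -0.695731, 0.5689)  len=0.7448
  (v3,v9,v4) [-++] → (1.35047, -0.695731, 0.5689)–(0.647289, -1.39891, 0.5689)  len=0.9944
  (v3,v4,v2) [-+-] → (0.647289, -1.39891, 0.5689)–(-0.647289, -1.39891, 0.5689)  len=1.2946
  (v3,v8,v9) [--+] → (1.6162, 0, 0.5689)–(1.35047, -0.695731, 0.5689)  len=0.7448
  (v2,v4,v11) [-++] → (-0.647289, -1.39891, 0.5689)–(-1.35047, -0.695731, 0.5689)  len=0.9944
  (v9,v8,v1) [+--] → (1.6162, 0, 0.5689)–(1.35047, 0.695731, 0.5689)  len=0.7448

Chained into 1 loop(s):
  loop 1: 10 segments, perimeter = 9.5459
Total perimeter = 9.546


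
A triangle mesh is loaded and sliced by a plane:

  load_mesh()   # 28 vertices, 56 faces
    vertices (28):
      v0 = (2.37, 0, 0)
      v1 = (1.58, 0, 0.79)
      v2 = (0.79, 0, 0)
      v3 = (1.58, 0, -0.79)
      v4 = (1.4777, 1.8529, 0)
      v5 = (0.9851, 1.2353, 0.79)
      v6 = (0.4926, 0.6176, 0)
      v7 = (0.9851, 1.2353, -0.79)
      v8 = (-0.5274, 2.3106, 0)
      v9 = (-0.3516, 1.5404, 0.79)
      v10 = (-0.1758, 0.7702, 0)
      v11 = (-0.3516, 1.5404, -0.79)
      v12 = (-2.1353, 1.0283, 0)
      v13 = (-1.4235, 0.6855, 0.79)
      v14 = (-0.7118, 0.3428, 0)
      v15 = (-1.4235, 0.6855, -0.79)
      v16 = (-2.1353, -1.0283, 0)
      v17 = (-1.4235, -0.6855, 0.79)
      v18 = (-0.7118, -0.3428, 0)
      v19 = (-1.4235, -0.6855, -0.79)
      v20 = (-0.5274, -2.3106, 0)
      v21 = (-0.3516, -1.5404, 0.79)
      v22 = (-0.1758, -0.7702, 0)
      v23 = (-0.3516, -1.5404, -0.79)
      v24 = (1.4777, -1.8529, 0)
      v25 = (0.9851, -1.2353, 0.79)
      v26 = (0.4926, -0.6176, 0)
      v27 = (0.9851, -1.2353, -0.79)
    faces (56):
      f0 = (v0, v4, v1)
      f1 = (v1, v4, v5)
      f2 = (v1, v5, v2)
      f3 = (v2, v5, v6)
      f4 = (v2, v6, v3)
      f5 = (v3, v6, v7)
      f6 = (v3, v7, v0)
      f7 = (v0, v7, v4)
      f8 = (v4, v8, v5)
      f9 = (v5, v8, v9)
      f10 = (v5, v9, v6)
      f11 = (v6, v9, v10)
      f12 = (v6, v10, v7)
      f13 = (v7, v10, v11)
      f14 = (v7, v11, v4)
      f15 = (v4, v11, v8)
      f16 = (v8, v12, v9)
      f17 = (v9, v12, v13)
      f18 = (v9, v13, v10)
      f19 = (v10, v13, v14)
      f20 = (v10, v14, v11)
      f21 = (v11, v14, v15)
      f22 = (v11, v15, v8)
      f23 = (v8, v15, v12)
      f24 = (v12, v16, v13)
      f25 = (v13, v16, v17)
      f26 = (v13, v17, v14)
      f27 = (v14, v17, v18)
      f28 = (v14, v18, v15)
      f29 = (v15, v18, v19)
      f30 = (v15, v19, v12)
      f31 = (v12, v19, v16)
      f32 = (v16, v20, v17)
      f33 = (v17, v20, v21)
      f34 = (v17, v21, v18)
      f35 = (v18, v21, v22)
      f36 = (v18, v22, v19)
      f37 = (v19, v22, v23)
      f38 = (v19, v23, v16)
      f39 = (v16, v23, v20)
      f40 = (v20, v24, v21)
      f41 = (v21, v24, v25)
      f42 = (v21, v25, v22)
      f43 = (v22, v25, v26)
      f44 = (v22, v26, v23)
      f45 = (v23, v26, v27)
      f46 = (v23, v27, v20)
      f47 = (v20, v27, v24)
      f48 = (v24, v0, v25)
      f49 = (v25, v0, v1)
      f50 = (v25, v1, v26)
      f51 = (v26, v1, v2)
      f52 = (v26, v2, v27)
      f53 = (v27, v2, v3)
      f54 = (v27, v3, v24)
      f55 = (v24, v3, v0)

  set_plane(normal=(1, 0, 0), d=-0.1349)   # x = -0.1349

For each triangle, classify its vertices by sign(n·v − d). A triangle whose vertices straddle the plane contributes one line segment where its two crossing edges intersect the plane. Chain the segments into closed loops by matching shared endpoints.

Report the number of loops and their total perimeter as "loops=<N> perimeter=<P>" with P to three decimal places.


loops=2 perimeter=8.606

Straddling triangles (16 of 56):
  (v4,v8,v5) [+-+] → (-0.1349, 2.221, 0)–(-0.1349, 2.03156, 0.205008)  len=0.2791
  (v5,v8,v9) [+--] → (-0.1349, 2.03156, 0.205008)–(-0.1349, 1.49094, 0.79)  len=0.7965
  (v5,v9,v6) [+-+] → (-0.1349, 1.49094, 0.79)–(-0.1349, 1.30352, 0.587213)  len=0.2761
  (v6,v9,v10) [+--] → (-0.1349, 1.30352, 0.587213)–(-0.1349, 0.760862, 0)  len=0.7996
  (v6,v10,v7) [+-+] → (-0.1349, 0.760862, 0)–(-0.1349, 0.786586, -0.0278327)  len=0.0379
  (v7,v10,v11) [+--] → (-0.1349, 0.786586, -0.0278327)–(-0.1349, 1.49094, -0.79)  len=1.0378
  (v7,v11,v4) [+-+] → (-0.1349, 1.49094, -0.79)–(-0.1349, 1.57742, -0.696416)  len=0.1274
  (v4,v11,v8) [+--] → (-0.1349, 1.57742, -0.696416)–(-0.1349, 2.221, 0)  len=0.9483
  (v20,v24,v21) [-+-] → (-0.1349, -2.221, 0)–(-0.1349, -1.57742, 0.696416)  len=0.9483
  (v21,v24,v25) [-++] → (-0.1349, -1.57742, 0.696416)–(-0.1349, -1.49094, 0.79)  len=0.1274
  (v21,v25,v22) [-+-] → (-0.1349, -1.49094, 0.79)–(-0.1349, -0.786586, 0.0278327)  len=1.0378
  (v22,v25,v26) [-++] → (-0.1349, -0.786586, 0.0278327)–(-0.1349, -0.760862, 0)  len=0.0379
  (v22,v26,v23) [-+-] → (-0.1349, -0.760862, 0)–(-0.1349, -1.30352, -0.587213)  len=0.7996
  (v23,v26,v27) [-++] → (-0.1349, -1.30352, -0.587213)–(-0.1349, -1.49094, -0.79)  len=0.2761
  (v23,v27,v20) [-+-] → (-0.1349, -1.49094, -0.79)–(-0.1349, -2.03156, -0.205008)  len=0.7965
  (v20,v27,v24) [-++] → (-0.1349, -2.03156, -0.205008)–(-0.1349, -2.221, 0)  len=0.2791

Chained into 2 loop(s):
  loop 1: 8 segments, perimeter = 4.3028
  loop 2: 8 segments, perimeter = 4.3028
Total perimeter = 8.606


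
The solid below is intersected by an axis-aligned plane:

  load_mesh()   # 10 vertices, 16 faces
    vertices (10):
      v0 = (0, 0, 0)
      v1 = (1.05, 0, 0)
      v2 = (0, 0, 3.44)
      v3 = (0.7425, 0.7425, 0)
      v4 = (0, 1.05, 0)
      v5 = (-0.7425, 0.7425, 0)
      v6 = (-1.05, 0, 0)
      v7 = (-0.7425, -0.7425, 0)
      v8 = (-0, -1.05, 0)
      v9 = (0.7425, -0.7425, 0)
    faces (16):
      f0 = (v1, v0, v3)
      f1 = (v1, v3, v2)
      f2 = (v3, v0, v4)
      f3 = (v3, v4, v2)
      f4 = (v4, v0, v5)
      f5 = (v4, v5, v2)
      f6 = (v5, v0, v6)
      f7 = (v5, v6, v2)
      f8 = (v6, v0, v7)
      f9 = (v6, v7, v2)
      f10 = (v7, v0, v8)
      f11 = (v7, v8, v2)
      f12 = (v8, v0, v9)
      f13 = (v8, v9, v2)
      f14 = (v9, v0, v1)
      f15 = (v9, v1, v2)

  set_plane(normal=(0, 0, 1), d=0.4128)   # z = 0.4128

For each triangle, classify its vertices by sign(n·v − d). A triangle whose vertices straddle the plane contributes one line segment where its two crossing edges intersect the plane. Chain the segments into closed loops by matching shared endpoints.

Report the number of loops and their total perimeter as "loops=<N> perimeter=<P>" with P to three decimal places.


Straddling triangles (8 of 16):
  (v1,v3,v2) [--+] → (0.6534, 0.6534, 0.4128)–(0.924, 0, 0.4128)  len=0.7072
  (v3,v4,v2) [--+] → (0, 0.924, 0.4128)–(0.6534, 0.6534, 0.4128)  len=0.7072
  (v4,v5,v2) [--+] → (-0.6534, 0.6534, 0.4128)–(0, 0.924, 0.4128)  len=0.7072
  (v5,v6,v2) [--+] → (-0.924, 0, 0.4128)–(-0.6534, 0.6534, 0.4128)  len=0.7072
  (v6,v7,v2) [--+] → (-0.6534, -0.6534, 0.4128)–(-0.924, 0, 0.4128)  len=0.7072
  (v7,v8,v2) [--+] → (0, -0.924, 0.4128)–(-0.6534, -0.6534, 0.4128)  len=0.7072
  (v8,v9,v2) [--+] → (0.6534, -0.6534, 0.4128)–(0, -0.924, 0.4128)  len=0.7072
  (v9,v1,v2) [--+] → (0.924, 0, 0.4128)–(0.6534, -0.6534, 0.4128)  len=0.7072

Chained into 1 loop(s):
  loop 1: 8 segments, perimeter = 5.6577
Total perimeter = 5.658

loops=1 perimeter=5.658


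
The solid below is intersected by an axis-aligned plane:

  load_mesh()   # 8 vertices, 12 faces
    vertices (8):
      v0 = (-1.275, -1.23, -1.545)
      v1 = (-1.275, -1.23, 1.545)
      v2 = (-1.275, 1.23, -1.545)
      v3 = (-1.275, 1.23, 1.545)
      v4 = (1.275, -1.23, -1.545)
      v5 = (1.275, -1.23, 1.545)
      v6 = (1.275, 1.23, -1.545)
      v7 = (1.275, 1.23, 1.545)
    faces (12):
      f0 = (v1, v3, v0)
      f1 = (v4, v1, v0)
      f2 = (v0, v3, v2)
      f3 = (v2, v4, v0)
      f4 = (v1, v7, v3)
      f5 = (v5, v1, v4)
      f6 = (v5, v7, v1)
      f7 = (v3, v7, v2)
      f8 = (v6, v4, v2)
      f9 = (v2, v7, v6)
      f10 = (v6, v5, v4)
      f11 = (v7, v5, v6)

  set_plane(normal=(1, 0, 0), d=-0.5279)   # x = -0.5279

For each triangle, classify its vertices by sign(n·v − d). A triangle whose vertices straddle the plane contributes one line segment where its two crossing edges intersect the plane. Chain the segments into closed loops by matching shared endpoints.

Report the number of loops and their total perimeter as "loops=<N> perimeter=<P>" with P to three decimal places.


Straddling triangles (8 of 12):
  (v4,v1,v0) [+--] → (-0.5279, -1.23, 0.639691)–(-0.5279, -1.23, -1.545)  len=2.1847
  (v2,v4,v0) [-+-] → (-0.5279, 0.509268, -1.545)–(-0.5279, -1.23, -1.545)  len=1.7393
  (v1,v7,v3) [-+-] → (-0.5279, -0.509268, 1.545)–(-0.5279, 1.23, 1.545)  len=1.7393
  (v5,v1,v4) [+-+] → (-0.5279, -1.23, 1.545)–(-0.5279, -1.23, 0.639691)  len=0.9053
  (v5,v7,v1) [++-] → (-0.5279, -0.509268, 1.545)–(-0.5279, -1.23, 1.545)  len=0.7207
  (v3,v7,v2) [-+-] → (-0.5279, 1.23, 1.545)–(-0.5279, 1.23, -0.639691)  len=2.1847
  (v6,v4,v2) [++-] → (-0.5279, 0.509268, -1.545)–(-0.5279, 1.23, -1.545)  len=0.7207
  (v2,v7,v6) [-++] → (-0.5279, 1.23, -0.639691)–(-0.5279, 1.23, -1.545)  len=0.9053

Chained into 1 loop(s):
  loop 1: 8 segments, perimeter = 11.1000
Total perimeter = 11.100

loops=1 perimeter=11.100


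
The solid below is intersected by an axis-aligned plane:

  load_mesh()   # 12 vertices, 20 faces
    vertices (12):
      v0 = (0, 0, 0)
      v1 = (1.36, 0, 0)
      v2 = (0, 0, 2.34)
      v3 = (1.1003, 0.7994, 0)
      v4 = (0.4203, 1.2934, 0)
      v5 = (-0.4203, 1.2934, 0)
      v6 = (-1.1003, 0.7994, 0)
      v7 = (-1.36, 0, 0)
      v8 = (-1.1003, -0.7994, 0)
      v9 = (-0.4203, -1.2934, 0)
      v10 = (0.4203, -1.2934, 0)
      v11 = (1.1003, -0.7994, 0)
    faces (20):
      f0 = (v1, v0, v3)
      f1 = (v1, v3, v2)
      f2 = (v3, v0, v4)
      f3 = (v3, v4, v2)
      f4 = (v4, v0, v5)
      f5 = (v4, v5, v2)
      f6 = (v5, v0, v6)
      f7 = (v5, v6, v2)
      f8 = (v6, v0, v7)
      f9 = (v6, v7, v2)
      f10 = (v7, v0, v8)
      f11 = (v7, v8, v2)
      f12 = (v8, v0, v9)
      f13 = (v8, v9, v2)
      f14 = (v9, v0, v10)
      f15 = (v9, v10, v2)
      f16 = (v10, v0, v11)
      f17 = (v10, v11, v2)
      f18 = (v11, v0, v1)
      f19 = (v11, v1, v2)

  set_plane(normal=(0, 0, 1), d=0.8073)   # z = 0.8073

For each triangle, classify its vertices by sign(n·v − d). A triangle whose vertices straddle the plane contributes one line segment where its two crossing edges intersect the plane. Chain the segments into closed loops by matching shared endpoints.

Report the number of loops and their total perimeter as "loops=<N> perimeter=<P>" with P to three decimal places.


Straddling triangles (10 of 20):
  (v1,v3,v2) [--+] → (0.720697, 0.523607, 0.8073)–(0.8908, 0, 0.8073)  len=0.5505
  (v3,v4,v2) [--+] → (0.275296, 0.847177, 0.8073)–(0.720696, 0.523607, 0.8073)  len=0.5505
  (v4,v5,v2) [--+] → (-0.275296, 0.847177, 0.8073)–(0.275296, 0.847177, 0.8073)  len=0.5506
  (v5,v6,v2) [--+] → (-0.720697, 0.523607, 0.8073)–(-0.275296, 0.847177, 0.8073)  len=0.5505
  (v6,v7,v2) [--+] → (-0.8908, 0, 0.8073)–(-0.720696, 0.523607, 0.8073)  len=0.5505
  (v7,v8,v2) [--+] → (-0.720697, -0.523607, 0.8073)–(-0.8908, 0, 0.8073)  len=0.5505
  (v8,v9,v2) [--+] → (-0.275296, -0.847177, 0.8073)–(-0.720696, -0.523607, 0.8073)  len=0.5505
  (v9,v10,v2) [--+] → (0.275296, -0.847177, 0.8073)–(-0.275296, -0.847177, 0.8073)  len=0.5506
  (v10,v11,v2) [--+] → (0.720697, -0.523607, 0.8073)–(0.275296, -0.847177, 0.8073)  len=0.5505
  (v11,v1,v2) [--+] → (0.8908, 0, 0.8073)–(0.720696, -0.523607, 0.8073)  len=0.5505

Chained into 1 loop(s):
  loop 1: 10 segments, perimeter = 5.5055
Total perimeter = 5.505

loops=1 perimeter=5.505


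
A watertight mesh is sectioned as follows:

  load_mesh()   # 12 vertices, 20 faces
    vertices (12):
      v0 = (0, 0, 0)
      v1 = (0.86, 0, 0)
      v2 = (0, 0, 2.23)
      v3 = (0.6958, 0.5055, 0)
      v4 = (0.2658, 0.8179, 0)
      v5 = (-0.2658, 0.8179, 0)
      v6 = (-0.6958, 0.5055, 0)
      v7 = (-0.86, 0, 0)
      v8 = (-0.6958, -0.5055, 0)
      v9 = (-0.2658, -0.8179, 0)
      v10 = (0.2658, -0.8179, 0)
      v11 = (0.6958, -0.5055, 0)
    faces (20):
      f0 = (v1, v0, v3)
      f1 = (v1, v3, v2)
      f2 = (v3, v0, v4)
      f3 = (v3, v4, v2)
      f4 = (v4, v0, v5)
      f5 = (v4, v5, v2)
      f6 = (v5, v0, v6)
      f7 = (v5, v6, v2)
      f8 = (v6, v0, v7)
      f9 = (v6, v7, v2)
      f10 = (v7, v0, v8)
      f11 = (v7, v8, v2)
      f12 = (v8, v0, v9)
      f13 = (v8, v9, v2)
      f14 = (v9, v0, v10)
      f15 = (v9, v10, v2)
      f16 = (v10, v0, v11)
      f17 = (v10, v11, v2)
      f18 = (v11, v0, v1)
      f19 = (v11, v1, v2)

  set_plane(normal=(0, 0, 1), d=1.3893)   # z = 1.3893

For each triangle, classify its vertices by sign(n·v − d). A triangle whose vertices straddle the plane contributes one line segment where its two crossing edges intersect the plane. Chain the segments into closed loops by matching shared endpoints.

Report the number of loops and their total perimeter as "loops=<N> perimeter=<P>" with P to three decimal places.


loops=1 perimeter=2.004

Straddling triangles (10 of 20):
  (v1,v3,v2) [--+] → (0.262313, 0.190571, 1.3893)–(0.324216, 0, 1.3893)  len=0.2004
  (v3,v4,v2) [--+] → (0.100205, 0.308345, 1.3893)–(0.262313, 0.190571, 1.3893)  len=0.2004
  (v4,v5,v2) [--+] → (-0.100205, 0.308345, 1.3893)–(0.100205, 0.308345, 1.3893)  len=0.2004
  (v5,v6,v2) [--+] → (-0.262313, 0.190571, 1.3893)–(-0.100205, 0.308345, 1.3893)  len=0.2004
  (v6,v7,v2) [--+] → (-0.324216, 0, 1.3893)–(-0.262313, 0.190571, 1.3893)  len=0.2004
  (v7,v8,v2) [--+] → (-0.262313, -0.190571, 1.3893)–(-0.324216, 0, 1.3893)  len=0.2004
  (v8,v9,v2) [--+] → (-0.100205, -0.308345, 1.3893)–(-0.262313, -0.190571, 1.3893)  len=0.2004
  (v9,v10,v2) [--+] → (0.100205, -0.308345, 1.3893)–(-0.100205, -0.308345, 1.3893)  len=0.2004
  (v10,v11,v2) [--+] → (0.262313, -0.190571, 1.3893)–(0.100205, -0.308345, 1.3893)  len=0.2004
  (v11,v1,v2) [--+] → (0.324216, 0, 1.3893)–(0.262313, -0.190571, 1.3893)  len=0.2004

Chained into 1 loop(s):
  loop 1: 10 segments, perimeter = 2.0038
Total perimeter = 2.004


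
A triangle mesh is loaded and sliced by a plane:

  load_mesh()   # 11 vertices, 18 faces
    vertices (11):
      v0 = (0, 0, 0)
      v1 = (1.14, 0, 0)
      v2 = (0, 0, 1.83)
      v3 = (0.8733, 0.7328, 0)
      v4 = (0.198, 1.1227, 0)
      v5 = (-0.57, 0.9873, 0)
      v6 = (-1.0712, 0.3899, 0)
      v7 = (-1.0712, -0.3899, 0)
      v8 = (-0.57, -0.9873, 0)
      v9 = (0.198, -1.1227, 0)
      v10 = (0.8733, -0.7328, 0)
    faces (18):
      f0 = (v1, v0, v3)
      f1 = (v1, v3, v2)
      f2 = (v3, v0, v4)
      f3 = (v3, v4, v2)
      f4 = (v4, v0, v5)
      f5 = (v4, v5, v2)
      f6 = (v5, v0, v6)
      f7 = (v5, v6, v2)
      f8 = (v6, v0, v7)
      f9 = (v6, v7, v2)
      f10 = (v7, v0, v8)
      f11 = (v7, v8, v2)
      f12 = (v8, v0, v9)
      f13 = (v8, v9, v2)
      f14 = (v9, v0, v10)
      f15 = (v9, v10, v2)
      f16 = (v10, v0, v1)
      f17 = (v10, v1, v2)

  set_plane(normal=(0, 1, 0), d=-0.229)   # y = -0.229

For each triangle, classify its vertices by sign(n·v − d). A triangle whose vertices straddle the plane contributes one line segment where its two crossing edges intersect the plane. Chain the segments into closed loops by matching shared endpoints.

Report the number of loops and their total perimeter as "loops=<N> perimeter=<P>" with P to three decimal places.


Straddling triangles (10 of 18):
  (v6,v0,v7) [++-] → (-0.629148, -0.229, 0)–(-1.0712, -0.229, 0)  len=0.4421
  (v6,v7,v2) [+-+] → (-1.0712, -0.229, 0)–(-0.629148, -0.229, 0.755186)  len=0.8751
  (v7,v0,v8) [-+-] → (-0.629148, -0.229, 0)–(-0.132209, -0.229, 0)  len=0.4969
  (v7,v8,v2) [--+] → (-0.132209, -0.229, 1.40554)–(-0.629148, -0.229, 0.755186)  len=0.8185
  (v8,v0,v9) [-+-] → (-0.132209, -0.229, 0)–(0.0403866, -0.229, 0)  len=0.1726
  (v8,v9,v2) [--+] → (0.0403866, -0.229, 1.45673)–(-0.132209, -0.229, 1.40554)  len=0.1800
  (v9,v0,v10) [-+-] → (0.0403866, -0.229, 0)–(0.272906, -0.229, 0)  len=0.2325
  (v9,v10,v2) [--+] → (0.272906, -0.229, 1.25813)–(0.0403866, -0.229, 1.45673)  len=0.3058
  (v10,v0,v1) [-++] → (0.272906, -0.229, 0)–(1.05666, -0.229, 0)  len=0.7837
  (v10,v1,v2) [-++] → (1.05666, -0.229, 0)–(0.272906, -0.229, 1.25813)  len=1.4823

Chained into 1 loop(s):
  loop 1: 10 segments, perimeter = 5.7895
Total perimeter = 5.789

loops=1 perimeter=5.789


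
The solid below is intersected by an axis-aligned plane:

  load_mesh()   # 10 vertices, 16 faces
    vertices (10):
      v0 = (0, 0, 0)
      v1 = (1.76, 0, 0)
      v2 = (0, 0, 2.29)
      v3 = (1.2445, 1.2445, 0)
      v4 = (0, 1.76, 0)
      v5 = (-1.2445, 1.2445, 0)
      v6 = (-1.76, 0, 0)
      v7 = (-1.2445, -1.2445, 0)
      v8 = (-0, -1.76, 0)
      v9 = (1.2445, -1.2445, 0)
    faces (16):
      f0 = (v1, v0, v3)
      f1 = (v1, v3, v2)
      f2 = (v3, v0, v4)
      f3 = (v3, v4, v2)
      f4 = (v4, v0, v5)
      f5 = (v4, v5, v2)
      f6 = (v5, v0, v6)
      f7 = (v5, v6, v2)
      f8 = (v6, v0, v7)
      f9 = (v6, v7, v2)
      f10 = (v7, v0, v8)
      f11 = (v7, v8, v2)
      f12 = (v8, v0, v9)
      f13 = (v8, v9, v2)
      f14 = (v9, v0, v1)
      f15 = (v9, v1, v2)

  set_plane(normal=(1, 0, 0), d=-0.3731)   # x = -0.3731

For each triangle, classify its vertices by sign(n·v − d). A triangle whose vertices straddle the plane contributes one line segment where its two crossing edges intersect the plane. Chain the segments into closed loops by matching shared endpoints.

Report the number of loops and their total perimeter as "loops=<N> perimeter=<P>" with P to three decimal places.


loops=1 perimeter=8.103

Straddling triangles (8 of 16):
  (v4,v0,v5) [++-] → (-0.3731, 0.3731, 0)–(-0.3731, 1.60545, 0)  len=1.2324
  (v4,v5,v2) [+-+] → (-0.3731, 1.60545, 0)–(-0.3731, 0.3731, 1.60346)  len=2.0223
  (v5,v0,v6) [-+-] → (-0.3731, 0.3731, 0)–(-0.3731, 0, 0)  len=0.3731
  (v5,v6,v2) [--+] → (-0.3731, 0, 1.80455)–(-0.3731, 0.3731, 1.60346)  len=0.4238
  (v6,v0,v7) [-+-] → (-0.3731, 0, 0)–(-0.3731, -0.3731, 0)  len=0.3731
  (v6,v7,v2) [--+] → (-0.3731, -0.3731, 1.60346)–(-0.3731, 0, 1.80455)  len=0.4238
  (v7,v0,v8) [-++] → (-0.3731, -0.3731, 0)–(-0.3731, -1.60545, 0)  len=1.2324
  (v7,v8,v2) [-++] → (-0.3731, -1.60545, 0)–(-0.3731, -0.3731, 1.60346)  len=2.0223

Chained into 1 loop(s):
  loop 1: 8 segments, perimeter = 8.1032
Total perimeter = 8.103


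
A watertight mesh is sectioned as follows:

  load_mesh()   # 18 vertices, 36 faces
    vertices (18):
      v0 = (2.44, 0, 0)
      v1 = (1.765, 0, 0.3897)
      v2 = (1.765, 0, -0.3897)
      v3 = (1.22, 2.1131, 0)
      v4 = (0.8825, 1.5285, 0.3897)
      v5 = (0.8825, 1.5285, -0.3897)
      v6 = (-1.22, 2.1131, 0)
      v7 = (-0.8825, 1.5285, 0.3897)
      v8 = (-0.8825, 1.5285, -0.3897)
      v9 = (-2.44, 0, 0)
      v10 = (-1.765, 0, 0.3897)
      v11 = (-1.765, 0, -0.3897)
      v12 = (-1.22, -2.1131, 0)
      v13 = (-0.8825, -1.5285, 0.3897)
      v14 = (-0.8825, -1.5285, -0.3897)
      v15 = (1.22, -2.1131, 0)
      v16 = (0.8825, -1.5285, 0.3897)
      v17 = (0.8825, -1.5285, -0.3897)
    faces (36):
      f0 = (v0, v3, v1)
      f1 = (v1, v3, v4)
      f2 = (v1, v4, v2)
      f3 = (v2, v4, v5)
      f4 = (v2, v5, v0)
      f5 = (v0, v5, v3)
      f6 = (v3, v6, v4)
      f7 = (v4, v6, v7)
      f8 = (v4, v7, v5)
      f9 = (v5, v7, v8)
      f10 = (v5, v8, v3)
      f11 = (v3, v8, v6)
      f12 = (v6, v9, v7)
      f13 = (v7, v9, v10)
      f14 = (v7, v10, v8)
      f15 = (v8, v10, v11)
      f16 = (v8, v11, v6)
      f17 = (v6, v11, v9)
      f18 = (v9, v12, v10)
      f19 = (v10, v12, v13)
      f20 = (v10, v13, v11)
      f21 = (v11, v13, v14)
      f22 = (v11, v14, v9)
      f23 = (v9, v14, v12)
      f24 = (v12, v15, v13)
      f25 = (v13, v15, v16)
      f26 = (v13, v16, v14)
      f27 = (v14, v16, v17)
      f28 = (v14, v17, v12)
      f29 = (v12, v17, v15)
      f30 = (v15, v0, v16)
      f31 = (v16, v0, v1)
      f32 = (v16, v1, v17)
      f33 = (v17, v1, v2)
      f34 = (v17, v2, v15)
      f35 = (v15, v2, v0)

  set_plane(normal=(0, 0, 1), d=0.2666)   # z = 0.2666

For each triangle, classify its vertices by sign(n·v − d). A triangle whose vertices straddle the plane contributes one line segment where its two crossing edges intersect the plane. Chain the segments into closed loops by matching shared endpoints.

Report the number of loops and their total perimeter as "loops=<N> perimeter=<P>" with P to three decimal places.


Straddling triangles (24 of 36):
  (v0,v3,v1) [--+] → (1.59284, 0.667495, 0.2666)–(1.97822, 0, 0.2666)  len=0.7708
  (v1,v3,v4) [+-+] → (1.59284, 0.667495, 0.2666)–(0.989111, 1.71317, 0.2666)  len=1.2074
  (v1,v4,v2) [++-] → (1.02188, 1.28709, 0.2666)–(1.765, 0, 0.2666)  len=1.4862
  (v2,v4,v5) [-+-] → (1.02188, 1.28709, 0.2666)–(0.8825, 1.5285, 0.2666)  len=0.2788
  (v3,v6,v4) [--+] → (0.218354, 1.71317, 0.2666)–(0.989111, 1.71317, 0.2666)  len=0.7708
  (v4,v6,v7) [+-+] → (0.218354, 1.71317, 0.2666)–(-0.989111, 1.71317, 0.2666)  len=1.2075
  (v4,v7,v5) [++-] → (-0.603732, 1.5285, 0.2666)–(0.8825, 1.5285, 0.2666)  len=1.4862
  (v5,v7,v8) [-+-] → (-0.603732, 1.5285, 0.2666)–(-0.8825, 1.5285, 0.2666)  len=0.2788
  (v6,v9,v7) [--+] → (-1.37449, 1.04567, 0.2666)–(-0.989111, 1.71317, 0.2666)  len=0.7708
  (v7,v9,v10) [+-+] → (-1.37449, 1.04567, 0.2666)–(-1.97822, 0, 0.2666)  len=1.2074
  (v7,v10,v8) [++-] → (-1.62562, 0.241414, 0.2666)–(-0.8825, 1.5285, 0.2666)  len=1.4862
  (v8,v10,v11) [-+-] → (-1.62562, 0.241414, 0.2666)–(-1.765, 0, 0.2666)  len=0.2788
  (v9,v12,v10) [--+] → (-1.59284, -0.667495, 0.2666)–(-1.97822, 0, 0.2666)  len=0.7708
  (v10,v12,v13) [+-+] → (-1.59284, -0.667495, 0.2666)–(-0.989111, -1.71317, 0.2666)  len=1.2074
  (v10,v13,v11) [++-] → (-1.02188, -1.28709, 0.2666)–(-1.765, 0, 0.2666)  len=1.4862
  (v11,v13,v14) [-+-] → (-1.02188, -1.28709, 0.2666)–(-0.8825, -1.5285, 0.2666)  len=0.2788
  (v12,v15,v13) [--+] → (-0.218354, -1.71317, 0.2666)–(-0.989111, -1.71317, 0.2666)  len=0.7708
  (v13,v15,v16) [+-+] → (-0.218354, -1.71317, 0.2666)–(0.989111, -1.71317, 0.2666)  len=1.2075
  (v13,v16,v14) [++-] → (0.603732, -1.5285, 0.2666)–(-0.8825, -1.5285, 0.2666)  len=1.4862
  (v14,v16,v17) [-+-] → (0.603732, -1.5285, 0.2666)–(0.8825, -1.5285, 0.2666)  len=0.2788
  (v15,v0,v16) [--+] → (1.37449, -1.04567, 0.2666)–(0.989111, -1.71317, 0.2666)  len=0.7708
  (v16,v0,v1) [+-+] → (1.37449, -1.04567, 0.2666)–(1.97822, 0, 0.2666)  len=1.2074
  (v16,v1,v17) [++-] → (1.62562, -0.241414, 0.2666)–(0.8825, -1.5285, 0.2666)  len=1.4862
  (v17,v1,v2) [-+-] → (1.62562, -0.241414, 0.2666)–(1.765, 0, 0.2666)  len=0.2788

Chained into 2 loop(s):
  loop 1: 12 segments, perimeter = 11.8692
  loop 2: 12 segments, perimeter = 10.5899
Total perimeter = 22.459

loops=2 perimeter=22.459


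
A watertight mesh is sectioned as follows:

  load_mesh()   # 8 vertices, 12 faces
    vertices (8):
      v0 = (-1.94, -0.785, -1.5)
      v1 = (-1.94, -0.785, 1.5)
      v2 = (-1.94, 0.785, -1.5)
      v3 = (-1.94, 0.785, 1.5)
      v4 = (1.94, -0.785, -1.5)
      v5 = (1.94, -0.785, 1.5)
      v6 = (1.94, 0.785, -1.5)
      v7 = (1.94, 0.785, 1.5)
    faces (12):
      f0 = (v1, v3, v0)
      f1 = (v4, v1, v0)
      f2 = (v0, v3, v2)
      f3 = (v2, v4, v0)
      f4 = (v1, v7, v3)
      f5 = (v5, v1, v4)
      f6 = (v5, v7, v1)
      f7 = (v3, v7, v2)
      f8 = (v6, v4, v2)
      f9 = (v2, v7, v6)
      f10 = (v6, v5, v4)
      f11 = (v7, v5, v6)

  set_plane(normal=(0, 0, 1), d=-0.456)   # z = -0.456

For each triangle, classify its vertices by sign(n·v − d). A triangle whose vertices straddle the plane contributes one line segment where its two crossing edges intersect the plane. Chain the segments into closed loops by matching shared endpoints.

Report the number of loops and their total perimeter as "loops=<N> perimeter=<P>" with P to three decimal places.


loops=1 perimeter=10.900

Straddling triangles (8 of 12):
  (v1,v3,v0) [++-] → (-1.94, -0.23864, -0.456)–(-1.94, -0.785, -0.456)  len=0.5464
  (v4,v1,v0) [-+-] → (0.58976, -0.785, -0.456)–(-1.94, -0.785, -0.456)  len=2.5298
  (v0,v3,v2) [-+-] → (-1.94, -0.23864, -0.456)–(-1.94, 0.785, -0.456)  len=1.0236
  (v5,v1,v4) [++-] → (0.58976, -0.785, -0.456)–(1.94, -0.785, -0.456)  len=1.3502
  (v3,v7,v2) [++-] → (-0.58976, 0.785, -0.456)–(-1.94, 0.785, -0.456)  len=1.3502
  (v2,v7,v6) [-+-] → (-0.58976, 0.785, -0.456)–(1.94, 0.785, -0.456)  len=2.5298
  (v6,v5,v4) [-+-] → (1.94, 0.23864, -0.456)–(1.94, -0.785, -0.456)  len=1.0236
  (v7,v5,v6) [++-] → (1.94, 0.23864, -0.456)–(1.94, 0.785, -0.456)  len=0.5464

Chained into 1 loop(s):
  loop 1: 8 segments, perimeter = 10.9000
Total perimeter = 10.900


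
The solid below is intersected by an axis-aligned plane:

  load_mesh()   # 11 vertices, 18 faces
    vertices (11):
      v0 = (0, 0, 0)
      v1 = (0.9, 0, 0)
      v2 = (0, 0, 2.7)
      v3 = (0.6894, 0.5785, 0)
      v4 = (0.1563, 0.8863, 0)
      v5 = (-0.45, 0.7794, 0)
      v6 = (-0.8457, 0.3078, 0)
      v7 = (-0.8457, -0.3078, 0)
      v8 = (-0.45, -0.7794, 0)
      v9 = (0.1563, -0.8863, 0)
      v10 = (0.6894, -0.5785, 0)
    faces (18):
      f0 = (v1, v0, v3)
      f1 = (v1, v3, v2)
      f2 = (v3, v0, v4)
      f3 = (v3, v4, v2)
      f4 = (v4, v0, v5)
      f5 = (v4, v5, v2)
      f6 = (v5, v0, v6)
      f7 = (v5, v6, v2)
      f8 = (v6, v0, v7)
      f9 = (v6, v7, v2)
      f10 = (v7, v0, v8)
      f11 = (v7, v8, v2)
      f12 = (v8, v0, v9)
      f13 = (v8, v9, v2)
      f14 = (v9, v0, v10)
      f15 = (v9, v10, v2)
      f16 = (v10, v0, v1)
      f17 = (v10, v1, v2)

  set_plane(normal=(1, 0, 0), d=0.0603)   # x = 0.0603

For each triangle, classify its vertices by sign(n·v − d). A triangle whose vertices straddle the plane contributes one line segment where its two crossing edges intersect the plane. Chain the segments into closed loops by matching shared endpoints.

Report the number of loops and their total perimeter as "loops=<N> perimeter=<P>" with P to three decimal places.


Straddling triangles (12 of 18):
  (v1,v0,v3) [+-+] → (0.0603, 0, 0)–(0.0603, 0.0505999, 0)  len=0.0506
  (v1,v3,v2) [++-] → (0.0603, 0.0505999, 2.46384)–(0.0603, 0, 2.5191)  len=0.0749
  (v3,v0,v4) [+-+] → (0.0603, 0.0505999, 0)–(0.0603, 0.341931, 0)  len=0.2913
  (v3,v4,v2) [++-] → (0.0603, 0.341931, 1.65835)–(0.0603, 0.0505999, 2.46384)  len=0.8566
  (v4,v0,v5) [+--] → (0.0603, 0.341931, 0)–(0.0603, 0.869374, 0)  len=0.5274
  (v4,v5,v2) [+--] → (0.0603, 0.869374, 0)–(0.0603, 0.341931, 1.65835)  len=1.7402
  (v8,v0,v9) [--+] → (0.0603, -0.341931, 0)–(0.0603, -0.869374, 0)  len=0.5274
  (v8,v9,v2) [-+-] → (0.0603, -0.869374, 0)–(0.0603, -0.341931, 1.65835)  len=1.7402
  (v9,v0,v10) [+-+] → (0.0603, -0.341931, 0)–(0.0603, -0.0505999, 0)  len=0.2913
  (v9,v10,v2) [++-] → (0.0603, -0.0505999, 2.46384)–(0.0603, -0.341931, 1.65835)  len=0.8566
  (v10,v0,v1) [+-+] → (0.0603, -0.0505999, 0)–(0.0603, 0, 0)  len=0.0506
  (v10,v1,v2) [++-] → (0.0603, 0, 2.5191)–(0.0603, -0.0505999, 2.46384)  len=0.0749

Chained into 1 loop(s):
  loop 1: 12 segments, perimeter = 7.0821
Total perimeter = 7.082

loops=1 perimeter=7.082


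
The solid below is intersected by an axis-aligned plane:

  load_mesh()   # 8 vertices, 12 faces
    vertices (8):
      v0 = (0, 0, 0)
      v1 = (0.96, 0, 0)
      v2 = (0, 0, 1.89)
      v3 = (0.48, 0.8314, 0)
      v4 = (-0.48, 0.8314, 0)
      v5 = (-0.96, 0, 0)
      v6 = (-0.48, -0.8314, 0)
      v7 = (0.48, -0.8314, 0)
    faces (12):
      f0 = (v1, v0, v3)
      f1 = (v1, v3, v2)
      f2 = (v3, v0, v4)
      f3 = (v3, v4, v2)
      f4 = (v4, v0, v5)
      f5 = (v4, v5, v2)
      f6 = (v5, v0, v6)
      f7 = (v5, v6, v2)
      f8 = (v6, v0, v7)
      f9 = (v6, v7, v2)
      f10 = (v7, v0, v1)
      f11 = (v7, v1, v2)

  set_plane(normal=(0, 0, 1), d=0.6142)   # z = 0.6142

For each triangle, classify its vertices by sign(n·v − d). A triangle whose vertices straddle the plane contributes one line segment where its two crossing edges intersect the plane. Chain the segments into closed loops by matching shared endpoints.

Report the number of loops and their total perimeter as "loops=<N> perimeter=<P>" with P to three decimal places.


Straddling triangles (6 of 12):
  (v1,v3,v2) [--+] → (0.324013, 0.561217, 0.6142)–(0.648025, 0, 0.6142)  len=0.6480
  (v3,v4,v2) [--+] → (-0.324013, 0.561217, 0.6142)–(0.324013, 0.561217, 0.6142)  len=0.6480
  (v4,v5,v2) [--+] → (-0.648025, 0, 0.6142)–(-0.324013, 0.561217, 0.6142)  len=0.6480
  (v5,v6,v2) [--+] → (-0.324013, -0.561217, 0.6142)–(-0.648025, 0, 0.6142)  len=0.6480
  (v6,v7,v2) [--+] → (0.324013, -0.561217, 0.6142)–(-0.324013, -0.561217, 0.6142)  len=0.6480
  (v7,v1,v2) [--+] → (0.648025, 0, 0.6142)–(0.324013, -0.561217, 0.6142)  len=0.6480

Chained into 1 loop(s):
  loop 1: 6 segments, perimeter = 3.8882
Total perimeter = 3.888

loops=1 perimeter=3.888
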